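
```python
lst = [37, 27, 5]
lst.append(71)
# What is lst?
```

[37, 27, 5, 71]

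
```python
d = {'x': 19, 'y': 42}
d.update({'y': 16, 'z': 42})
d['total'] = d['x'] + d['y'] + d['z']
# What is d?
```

After line 1: d = {'x': 19, 'y': 42}
After line 2 (y overwritten, z added): d = {'x': 19, 'y': 16, 'z': 42}
After line 3 (total = 19 + 16 + 42 = 77): d = {'x': 19, 'y': 16, 'z': 42, 'total': 77}

{'x': 19, 'y': 16, 'z': 42, 'total': 77}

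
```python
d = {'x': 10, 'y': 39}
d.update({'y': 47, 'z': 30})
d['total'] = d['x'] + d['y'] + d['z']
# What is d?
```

After line 1: d = {'x': 10, 'y': 39}
After line 2 (y overwritten, z added): d = {'x': 10, 'y': 47, 'z': 30}
After line 3 (total = 10 + 47 + 30 = 87): d = {'x': 10, 'y': 47, 'z': 30, 'total': 87}

{'x': 10, 'y': 47, 'z': 30, 'total': 87}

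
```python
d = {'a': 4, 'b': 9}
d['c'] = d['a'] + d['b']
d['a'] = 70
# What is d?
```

After line 1: d = {'a': 4, 'b': 9}
After line 2 (d['c'] = 4 + 9): d = {'a': 4, 'b': 9, 'c': 13}
After line 3: d = {'a': 70, 'b': 9, 'c': 13}

{'a': 70, 'b': 9, 'c': 13}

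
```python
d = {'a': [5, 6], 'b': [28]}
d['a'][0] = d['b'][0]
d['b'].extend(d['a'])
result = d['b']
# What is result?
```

After line 1: d = {'a': [5, 6], 'b': [28]}
After line 2 (a[0] = b[0] = 28): d = {'a': [28, 6], 'b': [28]}
After line 3 (b.extend(a) appends [28, 6]): d = {'a': [28, 6], 'b': [28, 28, 6]}
After line 4: result = d['b'] = [28, 28, 6]

[28, 28, 6]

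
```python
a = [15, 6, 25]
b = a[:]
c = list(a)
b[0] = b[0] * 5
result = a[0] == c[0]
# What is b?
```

After line 1: a = [15, 6, 25]
After line 2 (b = a[:], copy): a = [15, 6, 25], b = [15, 6, 25]
After line 3 (c = list(a) is a copy, new object): c = [15, 6, 25]
After line 4 (b[0] = 15 * 5 = 75; only b mutates (copy)): a = [15, 6, 25], b = [75, 6, 25], c = [15, 6, 25]
After line 5 (a[0] = 15, c[0] = 15; result = True)

[75, 6, 25]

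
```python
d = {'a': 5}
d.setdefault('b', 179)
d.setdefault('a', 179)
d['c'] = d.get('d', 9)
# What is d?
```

After line 1: d = {'a': 5}
After line 2 (setdefault adds 'b'=179): d = {'a': 5, 'b': 179}
After line 3 (setdefault 'a' no-op, already exists): d = {'a': 5, 'b': 179}
After line 4 (get('d', 9) returns default since 'd' not in d): d = {'a': 5, 'b': 179, 'c': 9}

{'a': 5, 'b': 179, 'c': 9}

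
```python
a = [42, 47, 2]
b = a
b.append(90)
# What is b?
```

After line 1: a = [42, 47, 2]
After line 2 (b = a is an alias, same object): a = [42, 47, 2], b = [42, 47, 2]
After line 3 (b.append mutates the shared list): a = [42, 47, 2, 90], b = [42, 47, 2, 90]

[42, 47, 2, 90]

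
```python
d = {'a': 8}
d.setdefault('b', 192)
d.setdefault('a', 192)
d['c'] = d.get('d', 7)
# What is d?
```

After line 1: d = {'a': 8}
After line 2 (setdefault adds 'b'=192): d = {'a': 8, 'b': 192}
After line 3 (setdefault 'a' no-op, already exists): d = {'a': 8, 'b': 192}
After line 4 (get('d', 7) returns default since 'd' not in d): d = {'a': 8, 'b': 192, 'c': 7}

{'a': 8, 'b': 192, 'c': 7}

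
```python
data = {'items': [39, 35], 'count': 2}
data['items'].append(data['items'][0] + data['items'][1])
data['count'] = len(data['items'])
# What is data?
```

After line 1: data = {'items': [39, 35], 'count': 2}
After line 2 (append 39 + 35 = 74): data = {'items': [39, 35, 74], 'count': 2}
After line 3 (count = len(items) = 3): data = {'items': [39, 35, 74], 'count': 3}

{'items': [39, 35, 74], 'count': 3}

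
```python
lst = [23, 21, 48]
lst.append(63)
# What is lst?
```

[23, 21, 48, 63]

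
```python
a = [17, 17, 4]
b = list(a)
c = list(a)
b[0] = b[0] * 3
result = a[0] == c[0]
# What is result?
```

After line 1: a = [17, 17, 4]
After line 2 (b = list(a), copy): a = [17, 17, 4], b = [17, 17, 4]
After line 3 (c = list(a) is a copy, new object): c = [17, 17, 4]
After line 4 (b[0] = 17 * 3 = 51; only b mutates (copy)): a = [17, 17, 4], b = [51, 17, 4], c = [17, 17, 4]
After line 5 (a[0] = 17, c[0] = 17; result = True)

True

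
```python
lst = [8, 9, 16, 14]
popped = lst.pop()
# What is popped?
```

14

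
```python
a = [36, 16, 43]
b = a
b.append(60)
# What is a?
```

After line 1: a = [36, 16, 43]
After line 2 (b = a is an alias, same object): a = [36, 16, 43], b = [36, 16, 43]
After line 3 (b.append mutates the shared list): a = [36, 16, 43, 60], b = [36, 16, 43, 60]

[36, 16, 43, 60]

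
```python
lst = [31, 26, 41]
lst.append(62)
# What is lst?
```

[31, 26, 41, 62]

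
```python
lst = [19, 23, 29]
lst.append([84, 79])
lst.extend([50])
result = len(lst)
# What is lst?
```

After line 1: lst = [19, 23, 29]
After line 2 (append adds [84, 79] as single element): lst = [19, 23, 29, [84, 79]]
After line 3 (extend unpacks [50], adds 50): lst = [19, 23, 29, [84, 79], 50]
After line 4: result = len(lst) = 5

[19, 23, 29, [84, 79], 50]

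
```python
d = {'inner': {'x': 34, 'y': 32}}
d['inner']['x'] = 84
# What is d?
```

After line 1: d = {'inner': {'x': 34, 'y': 32}}
After line 2 (inner x overwritten): d = {'inner': {'x': 84, 'y': 32}}

{'inner': {'x': 84, 'y': 32}}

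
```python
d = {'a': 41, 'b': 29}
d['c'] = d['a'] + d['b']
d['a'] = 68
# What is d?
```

After line 1: d = {'a': 41, 'b': 29}
After line 2 (d['c'] = 41 + 29): d = {'a': 41, 'b': 29, 'c': 70}
After line 3: d = {'a': 68, 'b': 29, 'c': 70}

{'a': 68, 'b': 29, 'c': 70}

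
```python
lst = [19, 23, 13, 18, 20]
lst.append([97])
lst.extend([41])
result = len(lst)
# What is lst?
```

After line 1: lst = [19, 23, 13, 18, 20]
After line 2 (append adds [97] as single element): lst = [19, 23, 13, 18, 20, [97]]
After line 3 (extend unpacks [41], adds 41): lst = [19, 23, 13, 18, 20, [97], 41]
After line 4: result = len(lst) = 7

[19, 23, 13, 18, 20, [97], 41]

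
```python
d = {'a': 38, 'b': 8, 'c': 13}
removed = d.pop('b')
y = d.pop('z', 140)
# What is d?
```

After line 1: d = {'a': 38, 'b': 8, 'c': 13}
After line 2 (pop 'b' returns 8): d = {'a': 38, 'c': 13}, removed = 8
After line 3 (pop 'z' missing, returns default 140): d = {'a': 38, 'c': 13}, y = 140

{'a': 38, 'c': 13}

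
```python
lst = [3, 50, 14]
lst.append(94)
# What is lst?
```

[3, 50, 14, 94]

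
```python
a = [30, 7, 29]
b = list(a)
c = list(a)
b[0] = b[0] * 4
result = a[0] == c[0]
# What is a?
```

After line 1: a = [30, 7, 29]
After line 2 (b = list(a), copy): a = [30, 7, 29], b = [30, 7, 29]
After line 3 (c = list(a) is a copy, new object): c = [30, 7, 29]
After line 4 (b[0] = 30 * 4 = 120; only b mutates (copy)): a = [30, 7, 29], b = [120, 7, 29], c = [30, 7, 29]
After line 5 (a[0] = 30, c[0] = 30; result = True)

[30, 7, 29]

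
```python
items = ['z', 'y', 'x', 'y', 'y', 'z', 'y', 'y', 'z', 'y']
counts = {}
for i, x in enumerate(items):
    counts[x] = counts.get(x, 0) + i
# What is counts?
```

Initial: counts = {}, items = ['z', 'y', 'x', 'y', 'y', 'z', 'y', 'y', 'z', 'y']
i=0, x='z': counts = {'z': 0}
i=1, x='y': counts = {'z': 0, 'y': 1}
i=2, x='x': counts = {'z': 0, 'y': 1, 'x': 2}
i=3, x='y': counts = {'z': 0, 'y': 4, 'x': 2}
i=4, x='y': counts = {'z': 0, 'y': 8, 'x': 2}
i=5, x='z': counts = {'z': 5, 'y': 8, 'x': 2}
i=6, x='y': counts = {'z': 5, 'y': 14, 'x': 2}
i=7, x='y': counts = {'z': 5, 'y': 21, 'x': 2}
i=8, x='z': counts = {'z': 13, 'y': 21, 'x': 2}
i=9, x='y': counts = {'z': 13, 'y': 30, 'x': 2}

{'z': 13, 'y': 30, 'x': 2}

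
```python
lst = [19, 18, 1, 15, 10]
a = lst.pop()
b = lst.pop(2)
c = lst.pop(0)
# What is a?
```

After line 1: lst = [19, 18, 1, 15, 10]
After line 2 (pop() -> a = 10): lst = [19, 18, 1, 15]
After line 3 (pop(2) -> b = 1): lst = [19, 18, 15]
After line 4 (pop(0) -> c = 19): lst = [18, 15]

10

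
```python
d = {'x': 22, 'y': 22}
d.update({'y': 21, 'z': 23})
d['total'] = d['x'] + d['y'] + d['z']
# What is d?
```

After line 1: d = {'x': 22, 'y': 22}
After line 2 (y overwritten, z added): d = {'x': 22, 'y': 21, 'z': 23}
After line 3 (total = 22 + 21 + 23 = 66): d = {'x': 22, 'y': 21, 'z': 23, 'total': 66}

{'x': 22, 'y': 21, 'z': 23, 'total': 66}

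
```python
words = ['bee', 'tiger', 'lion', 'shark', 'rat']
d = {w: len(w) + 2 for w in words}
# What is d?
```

{'bee': 5, 'tiger': 7, 'lion': 6, 'shark': 7, 'rat': 5}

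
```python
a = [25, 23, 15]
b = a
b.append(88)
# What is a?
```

After line 1: a = [25, 23, 15]
After line 2 (b = a is an alias, same object): a = [25, 23, 15], b = [25, 23, 15]
After line 3 (b.append mutates the shared list): a = [25, 23, 15, 88], b = [25, 23, 15, 88]

[25, 23, 15, 88]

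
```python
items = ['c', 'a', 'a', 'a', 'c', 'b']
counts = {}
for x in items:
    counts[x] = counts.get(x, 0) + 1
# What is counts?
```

Initial: counts = {}, items = ['c', 'a', 'a', 'a', 'c', 'b']
See 'c': counts = {'c': 1}
See 'a': counts = {'c': 1, 'a': 1}
See 'a': counts = {'c': 1, 'a': 2}
See 'a': counts = {'c': 1, 'a': 3}
See 'c': counts = {'c': 2, 'a': 3}
See 'b': counts = {'c': 2, 'a': 3, 'b': 1}

{'c': 2, 'a': 3, 'b': 1}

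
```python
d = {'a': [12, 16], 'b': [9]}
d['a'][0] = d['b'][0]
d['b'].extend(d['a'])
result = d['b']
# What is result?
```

After line 1: d = {'a': [12, 16], 'b': [9]}
After line 2 (a[0] = b[0] = 9): d = {'a': [9, 16], 'b': [9]}
After line 3 (b.extend(a) appends [9, 16]): d = {'a': [9, 16], 'b': [9, 9, 16]}
After line 4: result = d['b'] = [9, 9, 16]

[9, 9, 16]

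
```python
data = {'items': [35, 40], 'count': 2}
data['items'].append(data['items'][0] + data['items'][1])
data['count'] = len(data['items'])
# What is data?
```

After line 1: data = {'items': [35, 40], 'count': 2}
After line 2 (append 35 + 40 = 75): data = {'items': [35, 40, 75], 'count': 2}
After line 3 (count = len(items) = 3): data = {'items': [35, 40, 75], 'count': 3}

{'items': [35, 40, 75], 'count': 3}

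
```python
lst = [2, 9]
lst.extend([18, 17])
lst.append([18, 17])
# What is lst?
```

After line 1: lst = [2, 9]
After line 2 (extend unpacks [18, 17]): lst = [2, 9, 18, 17]
After line 3 (append adds [18, 17] as single element): lst = [2, 9, 18, 17, [18, 17]]

[2, 9, 18, 17, [18, 17]]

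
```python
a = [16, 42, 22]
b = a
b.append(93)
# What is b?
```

After line 1: a = [16, 42, 22]
After line 2 (b = a is an alias, same object): a = [16, 42, 22], b = [16, 42, 22]
After line 3 (b.append mutates the shared list): a = [16, 42, 22, 93], b = [16, 42, 22, 93]

[16, 42, 22, 93]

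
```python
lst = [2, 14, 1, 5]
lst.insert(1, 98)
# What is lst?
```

[2, 98, 14, 1, 5]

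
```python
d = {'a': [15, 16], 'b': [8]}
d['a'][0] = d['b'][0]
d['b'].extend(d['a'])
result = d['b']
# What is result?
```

After line 1: d = {'a': [15, 16], 'b': [8]}
After line 2 (a[0] = b[0] = 8): d = {'a': [8, 16], 'b': [8]}
After line 3 (b.extend(a) appends [8, 16]): d = {'a': [8, 16], 'b': [8, 8, 16]}
After line 4: result = d['b'] = [8, 8, 16]

[8, 8, 16]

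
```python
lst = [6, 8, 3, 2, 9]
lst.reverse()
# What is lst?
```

[9, 2, 3, 8, 6]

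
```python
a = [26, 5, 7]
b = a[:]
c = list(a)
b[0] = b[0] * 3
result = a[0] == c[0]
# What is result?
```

After line 1: a = [26, 5, 7]
After line 2 (b = a[:], copy): a = [26, 5, 7], b = [26, 5, 7]
After line 3 (c = list(a) is a copy, new object): c = [26, 5, 7]
After line 4 (b[0] = 26 * 3 = 78; only b mutates (copy)): a = [26, 5, 7], b = [78, 5, 7], c = [26, 5, 7]
After line 5 (a[0] = 26, c[0] = 26; result = True)

True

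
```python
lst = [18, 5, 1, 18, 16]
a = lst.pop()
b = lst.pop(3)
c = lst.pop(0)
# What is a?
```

After line 1: lst = [18, 5, 1, 18, 16]
After line 2 (pop() -> a = 16): lst = [18, 5, 1, 18]
After line 3 (pop(3) -> b = 18): lst = [18, 5, 1]
After line 4 (pop(0) -> c = 18): lst = [5, 1]

16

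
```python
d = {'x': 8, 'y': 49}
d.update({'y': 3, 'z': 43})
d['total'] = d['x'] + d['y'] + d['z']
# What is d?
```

After line 1: d = {'x': 8, 'y': 49}
After line 2 (y overwritten, z added): d = {'x': 8, 'y': 3, 'z': 43}
After line 3 (total = 8 + 3 + 43 = 54): d = {'x': 8, 'y': 3, 'z': 43, 'total': 54}

{'x': 8, 'y': 3, 'z': 43, 'total': 54}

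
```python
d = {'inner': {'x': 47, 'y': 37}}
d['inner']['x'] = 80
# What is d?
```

After line 1: d = {'inner': {'x': 47, 'y': 37}}
After line 2 (inner x overwritten): d = {'inner': {'x': 80, 'y': 37}}

{'inner': {'x': 80, 'y': 37}}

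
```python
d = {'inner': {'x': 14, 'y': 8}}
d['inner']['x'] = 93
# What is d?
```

After line 1: d = {'inner': {'x': 14, 'y': 8}}
After line 2 (inner x overwritten): d = {'inner': {'x': 93, 'y': 8}}

{'inner': {'x': 93, 'y': 8}}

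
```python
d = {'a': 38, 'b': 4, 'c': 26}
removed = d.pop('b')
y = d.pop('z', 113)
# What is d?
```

After line 1: d = {'a': 38, 'b': 4, 'c': 26}
After line 2 (pop 'b' returns 4): d = {'a': 38, 'c': 26}, removed = 4
After line 3 (pop 'z' missing, returns default 113): d = {'a': 38, 'c': 26}, y = 113

{'a': 38, 'c': 26}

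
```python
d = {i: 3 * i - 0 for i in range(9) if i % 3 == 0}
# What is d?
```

{0: 0, 3: 9, 6: 18}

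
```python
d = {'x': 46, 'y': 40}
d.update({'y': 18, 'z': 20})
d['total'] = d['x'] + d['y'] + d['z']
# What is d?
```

After line 1: d = {'x': 46, 'y': 40}
After line 2 (y overwritten, z added): d = {'x': 46, 'y': 18, 'z': 20}
After line 3 (total = 46 + 18 + 20 = 84): d = {'x': 46, 'y': 18, 'z': 20, 'total': 84}

{'x': 46, 'y': 18, 'z': 20, 'total': 84}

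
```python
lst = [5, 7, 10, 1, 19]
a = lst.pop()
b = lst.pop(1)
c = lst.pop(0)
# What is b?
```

After line 1: lst = [5, 7, 10, 1, 19]
After line 2 (pop() -> a = 19): lst = [5, 7, 10, 1]
After line 3 (pop(1) -> b = 7): lst = [5, 10, 1]
After line 4 (pop(0) -> c = 5): lst = [10, 1]

7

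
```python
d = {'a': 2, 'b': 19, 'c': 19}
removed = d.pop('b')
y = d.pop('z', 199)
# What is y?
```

After line 1: d = {'a': 2, 'b': 19, 'c': 19}
After line 2 (pop 'b' returns 19): d = {'a': 2, 'c': 19}, removed = 19
After line 3 (pop 'z' missing, returns default 199): d = {'a': 2, 'c': 19}, y = 199

199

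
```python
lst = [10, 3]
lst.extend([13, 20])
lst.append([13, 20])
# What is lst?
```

After line 1: lst = [10, 3]
After line 2 (extend unpacks [13, 20]): lst = [10, 3, 13, 20]
After line 3 (append adds [13, 20] as single element): lst = [10, 3, 13, 20, [13, 20]]

[10, 3, 13, 20, [13, 20]]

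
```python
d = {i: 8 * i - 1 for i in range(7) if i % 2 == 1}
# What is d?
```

{1: 7, 3: 23, 5: 39}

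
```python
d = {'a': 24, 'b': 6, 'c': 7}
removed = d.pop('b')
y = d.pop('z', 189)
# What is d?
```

After line 1: d = {'a': 24, 'b': 6, 'c': 7}
After line 2 (pop 'b' returns 6): d = {'a': 24, 'c': 7}, removed = 6
After line 3 (pop 'z' missing, returns default 189): d = {'a': 24, 'c': 7}, y = 189

{'a': 24, 'c': 7}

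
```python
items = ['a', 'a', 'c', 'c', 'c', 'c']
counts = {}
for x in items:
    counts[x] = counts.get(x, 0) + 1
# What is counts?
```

Initial: counts = {}, items = ['a', 'a', 'c', 'c', 'c', 'c']
See 'a': counts = {'a': 1}
See 'a': counts = {'a': 2}
See 'c': counts = {'a': 2, 'c': 1}
See 'c': counts = {'a': 2, 'c': 2}
See 'c': counts = {'a': 2, 'c': 3}
See 'c': counts = {'a': 2, 'c': 4}

{'a': 2, 'c': 4}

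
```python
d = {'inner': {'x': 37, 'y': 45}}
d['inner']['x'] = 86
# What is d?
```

After line 1: d = {'inner': {'x': 37, 'y': 45}}
After line 2 (inner x overwritten): d = {'inner': {'x': 86, 'y': 45}}

{'inner': {'x': 86, 'y': 45}}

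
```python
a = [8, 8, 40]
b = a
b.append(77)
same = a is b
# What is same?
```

After line 1: a = [8, 8, 40]
After line 2 (b = a is an alias, same object): a = [8, 8, 40], b = [8, 8, 40]
After line 3 (b.append mutates the shared list): a = [8, 8, 40, 77], b = [8, 8, 40, 77]
After line 4 (same = a is b; same object -> True): same = True

True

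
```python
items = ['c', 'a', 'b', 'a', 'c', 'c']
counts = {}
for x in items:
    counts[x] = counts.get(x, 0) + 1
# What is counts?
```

Initial: counts = {}, items = ['c', 'a', 'b', 'a', 'c', 'c']
See 'c': counts = {'c': 1}
See 'a': counts = {'c': 1, 'a': 1}
See 'b': counts = {'c': 1, 'a': 1, 'b': 1}
See 'a': counts = {'c': 1, 'a': 2, 'b': 1}
See 'c': counts = {'c': 2, 'a': 2, 'b': 1}
See 'c': counts = {'c': 3, 'a': 2, 'b': 1}

{'c': 3, 'a': 2, 'b': 1}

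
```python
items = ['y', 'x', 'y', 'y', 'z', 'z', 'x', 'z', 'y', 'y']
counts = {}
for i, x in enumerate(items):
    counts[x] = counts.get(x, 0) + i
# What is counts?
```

Initial: counts = {}, items = ['y', 'x', 'y', 'y', 'z', 'z', 'x', 'z', 'y', 'y']
i=0, x='y': counts = {'y': 0}
i=1, x='x': counts = {'y': 0, 'x': 1}
i=2, x='y': counts = {'y': 2, 'x': 1}
i=3, x='y': counts = {'y': 5, 'x': 1}
i=4, x='z': counts = {'y': 5, 'x': 1, 'z': 4}
i=5, x='z': counts = {'y': 5, 'x': 1, 'z': 9}
i=6, x='x': counts = {'y': 5, 'x': 7, 'z': 9}
i=7, x='z': counts = {'y': 5, 'x': 7, 'z': 16}
i=8, x='y': counts = {'y': 13, 'x': 7, 'z': 16}
i=9, x='y': counts = {'y': 22, 'x': 7, 'z': 16}

{'y': 22, 'x': 7, 'z': 16}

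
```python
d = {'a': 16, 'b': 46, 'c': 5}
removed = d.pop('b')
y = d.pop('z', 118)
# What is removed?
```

After line 1: d = {'a': 16, 'b': 46, 'c': 5}
After line 2 (pop 'b' returns 46): d = {'a': 16, 'c': 5}, removed = 46
After line 3 (pop 'z' missing, returns default 118): d = {'a': 16, 'c': 5}, y = 118

46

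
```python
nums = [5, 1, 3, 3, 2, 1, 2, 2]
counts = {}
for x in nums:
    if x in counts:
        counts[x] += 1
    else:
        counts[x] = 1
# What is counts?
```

Initial: counts = {}, nums = [5, 1, 3, 3, 2, 1, 2, 2]
See 5: counts = {5: 1}
See 1: counts = {5: 1, 1: 1}
See 3: counts = {5: 1, 1: 1, 3: 1}
See 3: counts = {5: 1, 1: 1, 3: 2}
See 2: counts = {5: 1, 1: 1, 3: 2, 2: 1}
See 1: counts = {5: 1, 1: 2, 3: 2, 2: 1}
See 2: counts = {5: 1, 1: 2, 3: 2, 2: 2}
See 2: counts = {5: 1, 1: 2, 3: 2, 2: 3}

{5: 1, 1: 2, 3: 2, 2: 3}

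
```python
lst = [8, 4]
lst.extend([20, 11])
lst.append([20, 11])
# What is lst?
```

After line 1: lst = [8, 4]
After line 2 (extend unpacks [20, 11]): lst = [8, 4, 20, 11]
After line 3 (append adds [20, 11] as single element): lst = [8, 4, 20, 11, [20, 11]]

[8, 4, 20, 11, [20, 11]]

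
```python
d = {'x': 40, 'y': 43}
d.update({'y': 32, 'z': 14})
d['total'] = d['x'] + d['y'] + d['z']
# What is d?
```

After line 1: d = {'x': 40, 'y': 43}
After line 2 (y overwritten, z added): d = {'x': 40, 'y': 32, 'z': 14}
After line 3 (total = 40 + 32 + 14 = 86): d = {'x': 40, 'y': 32, 'z': 14, 'total': 86}

{'x': 40, 'y': 32, 'z': 14, 'total': 86}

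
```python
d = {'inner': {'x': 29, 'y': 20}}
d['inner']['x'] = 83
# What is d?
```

After line 1: d = {'inner': {'x': 29, 'y': 20}}
After line 2 (inner x overwritten): d = {'inner': {'x': 83, 'y': 20}}

{'inner': {'x': 83, 'y': 20}}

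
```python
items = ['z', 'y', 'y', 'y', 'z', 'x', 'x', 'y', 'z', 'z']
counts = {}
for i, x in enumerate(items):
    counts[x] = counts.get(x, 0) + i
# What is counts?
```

Initial: counts = {}, items = ['z', 'y', 'y', 'y', 'z', 'x', 'x', 'y', 'z', 'z']
i=0, x='z': counts = {'z': 0}
i=1, x='y': counts = {'z': 0, 'y': 1}
i=2, x='y': counts = {'z': 0, 'y': 3}
i=3, x='y': counts = {'z': 0, 'y': 6}
i=4, x='z': counts = {'z': 4, 'y': 6}
i=5, x='x': counts = {'z': 4, 'y': 6, 'x': 5}
i=6, x='x': counts = {'z': 4, 'y': 6, 'x': 11}
i=7, x='y': counts = {'z': 4, 'y': 13, 'x': 11}
i=8, x='z': counts = {'z': 12, 'y': 13, 'x': 11}
i=9, x='z': counts = {'z': 21, 'y': 13, 'x': 11}

{'z': 21, 'y': 13, 'x': 11}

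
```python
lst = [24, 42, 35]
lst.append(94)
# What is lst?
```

[24, 42, 35, 94]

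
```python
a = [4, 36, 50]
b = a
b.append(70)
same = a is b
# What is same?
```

After line 1: a = [4, 36, 50]
After line 2 (b = a is an alias, same object): a = [4, 36, 50], b = [4, 36, 50]
After line 3 (b.append mutates the shared list): a = [4, 36, 50, 70], b = [4, 36, 50, 70]
After line 4 (same = a is b; same object -> True): same = True

True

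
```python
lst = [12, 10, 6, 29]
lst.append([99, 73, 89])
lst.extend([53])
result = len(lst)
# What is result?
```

After line 1: lst = [12, 10, 6, 29]
After line 2 (append adds [99, 73, 89] as single element): lst = [12, 10, 6, 29, [99, 73, 89]]
After line 3 (extend unpacks [53], adds 53): lst = [12, 10, 6, 29, [99, 73, 89], 53]
After line 4: result = len(lst) = 6

6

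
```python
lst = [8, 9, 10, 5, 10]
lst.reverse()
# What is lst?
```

[10, 5, 10, 9, 8]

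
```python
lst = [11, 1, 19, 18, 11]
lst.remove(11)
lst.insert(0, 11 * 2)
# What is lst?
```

After line 1: lst = [11, 1, 19, 18, 11]
After line 2 (remove first 11): lst = [1, 19, 18, 11]
After line 3 (insert 22 at index 0): lst = [22, 1, 19, 18, 11]

[22, 1, 19, 18, 11]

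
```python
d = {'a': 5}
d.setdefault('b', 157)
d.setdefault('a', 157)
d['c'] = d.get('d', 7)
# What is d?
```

After line 1: d = {'a': 5}
After line 2 (setdefault adds 'b'=157): d = {'a': 5, 'b': 157}
After line 3 (setdefault 'a' no-op, already exists): d = {'a': 5, 'b': 157}
After line 4 (get('d', 7) returns default since 'd' not in d): d = {'a': 5, 'b': 157, 'c': 7}

{'a': 5, 'b': 157, 'c': 7}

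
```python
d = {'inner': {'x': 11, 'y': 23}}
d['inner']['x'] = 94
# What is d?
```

After line 1: d = {'inner': {'x': 11, 'y': 23}}
After line 2 (inner x overwritten): d = {'inner': {'x': 94, 'y': 23}}

{'inner': {'x': 94, 'y': 23}}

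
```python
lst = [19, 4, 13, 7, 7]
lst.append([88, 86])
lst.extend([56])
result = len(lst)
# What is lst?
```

After line 1: lst = [19, 4, 13, 7, 7]
After line 2 (append adds [88, 86] as single element): lst = [19, 4, 13, 7, 7, [88, 86]]
After line 3 (extend unpacks [56], adds 56): lst = [19, 4, 13, 7, 7, [88, 86], 56]
After line 4: result = len(lst) = 7

[19, 4, 13, 7, 7, [88, 86], 56]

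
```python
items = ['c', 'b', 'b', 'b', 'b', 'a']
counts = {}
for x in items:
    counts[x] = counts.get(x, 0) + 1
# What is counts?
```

Initial: counts = {}, items = ['c', 'b', 'b', 'b', 'b', 'a']
See 'c': counts = {'c': 1}
See 'b': counts = {'c': 1, 'b': 1}
See 'b': counts = {'c': 1, 'b': 2}
See 'b': counts = {'c': 1, 'b': 3}
See 'b': counts = {'c': 1, 'b': 4}
See 'a': counts = {'c': 1, 'b': 4, 'a': 1}

{'c': 1, 'b': 4, 'a': 1}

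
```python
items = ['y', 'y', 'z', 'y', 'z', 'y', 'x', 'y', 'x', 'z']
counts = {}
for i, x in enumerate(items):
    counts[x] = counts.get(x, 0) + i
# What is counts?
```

Initial: counts = {}, items = ['y', 'y', 'z', 'y', 'z', 'y', 'x', 'y', 'x', 'z']
i=0, x='y': counts = {'y': 0}
i=1, x='y': counts = {'y': 1}
i=2, x='z': counts = {'y': 1, 'z': 2}
i=3, x='y': counts = {'y': 4, 'z': 2}
i=4, x='z': counts = {'y': 4, 'z': 6}
i=5, x='y': counts = {'y': 9, 'z': 6}
i=6, x='x': counts = {'y': 9, 'z': 6, 'x': 6}
i=7, x='y': counts = {'y': 16, 'z': 6, 'x': 6}
i=8, x='x': counts = {'y': 16, 'z': 6, 'x': 14}
i=9, x='z': counts = {'y': 16, 'z': 15, 'x': 14}

{'y': 16, 'z': 15, 'x': 14}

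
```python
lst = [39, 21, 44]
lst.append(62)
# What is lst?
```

[39, 21, 44, 62]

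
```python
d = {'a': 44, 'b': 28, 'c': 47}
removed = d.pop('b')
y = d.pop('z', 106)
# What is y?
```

After line 1: d = {'a': 44, 'b': 28, 'c': 47}
After line 2 (pop 'b' returns 28): d = {'a': 44, 'c': 47}, removed = 28
After line 3 (pop 'z' missing, returns default 106): d = {'a': 44, 'c': 47}, y = 106

106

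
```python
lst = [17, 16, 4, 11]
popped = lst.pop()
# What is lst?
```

[17, 16, 4]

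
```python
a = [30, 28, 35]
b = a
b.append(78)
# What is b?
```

After line 1: a = [30, 28, 35]
After line 2 (b = a is an alias, same object): a = [30, 28, 35], b = [30, 28, 35]
After line 3 (b.append mutates the shared list): a = [30, 28, 35, 78], b = [30, 28, 35, 78]

[30, 28, 35, 78]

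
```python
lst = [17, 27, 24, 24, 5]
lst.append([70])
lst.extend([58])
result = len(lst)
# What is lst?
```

After line 1: lst = [17, 27, 24, 24, 5]
After line 2 (append adds [70] as single element): lst = [17, 27, 24, 24, 5, [70]]
After line 3 (extend unpacks [58], adds 58): lst = [17, 27, 24, 24, 5, [70], 58]
After line 4: result = len(lst) = 7

[17, 27, 24, 24, 5, [70], 58]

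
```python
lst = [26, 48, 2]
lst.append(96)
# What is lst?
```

[26, 48, 2, 96]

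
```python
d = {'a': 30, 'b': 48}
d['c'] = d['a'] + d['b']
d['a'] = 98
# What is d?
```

After line 1: d = {'a': 30, 'b': 48}
After line 2 (d['c'] = 30 + 48): d = {'a': 30, 'b': 48, 'c': 78}
After line 3: d = {'a': 98, 'b': 48, 'c': 78}

{'a': 98, 'b': 48, 'c': 78}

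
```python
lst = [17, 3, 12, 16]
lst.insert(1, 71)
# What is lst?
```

[17, 71, 3, 12, 16]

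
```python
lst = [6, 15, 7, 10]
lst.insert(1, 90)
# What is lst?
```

[6, 90, 15, 7, 10]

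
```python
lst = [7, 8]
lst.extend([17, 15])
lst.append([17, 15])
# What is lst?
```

After line 1: lst = [7, 8]
After line 2 (extend unpacks [17, 15]): lst = [7, 8, 17, 15]
After line 3 (append adds [17, 15] as single element): lst = [7, 8, 17, 15, [17, 15]]

[7, 8, 17, 15, [17, 15]]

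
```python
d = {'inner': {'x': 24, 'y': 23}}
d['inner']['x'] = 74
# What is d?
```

After line 1: d = {'inner': {'x': 24, 'y': 23}}
After line 2 (inner x overwritten): d = {'inner': {'x': 74, 'y': 23}}

{'inner': {'x': 74, 'y': 23}}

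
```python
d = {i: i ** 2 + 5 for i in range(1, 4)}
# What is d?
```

{1: 6, 2: 9, 3: 14}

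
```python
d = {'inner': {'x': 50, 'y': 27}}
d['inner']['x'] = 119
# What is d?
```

After line 1: d = {'inner': {'x': 50, 'y': 27}}
After line 2 (inner x overwritten): d = {'inner': {'x': 119, 'y': 27}}

{'inner': {'x': 119, 'y': 27}}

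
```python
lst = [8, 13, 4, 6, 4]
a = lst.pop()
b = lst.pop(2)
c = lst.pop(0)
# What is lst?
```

After line 1: lst = [8, 13, 4, 6, 4]
After line 2 (pop() -> a = 4): lst = [8, 13, 4, 6]
After line 3 (pop(2) -> b = 4): lst = [8, 13, 6]
After line 4 (pop(0) -> c = 8): lst = [13, 6]

[13, 6]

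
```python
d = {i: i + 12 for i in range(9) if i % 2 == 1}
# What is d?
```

{1: 13, 3: 15, 5: 17, 7: 19}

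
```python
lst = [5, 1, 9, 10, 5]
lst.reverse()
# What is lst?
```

[5, 10, 9, 1, 5]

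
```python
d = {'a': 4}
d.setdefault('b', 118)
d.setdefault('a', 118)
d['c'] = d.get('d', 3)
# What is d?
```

After line 1: d = {'a': 4}
After line 2 (setdefault adds 'b'=118): d = {'a': 4, 'b': 118}
After line 3 (setdefault 'a' no-op, already exists): d = {'a': 4, 'b': 118}
After line 4 (get('d', 3) returns default since 'd' not in d): d = {'a': 4, 'b': 118, 'c': 3}

{'a': 4, 'b': 118, 'c': 3}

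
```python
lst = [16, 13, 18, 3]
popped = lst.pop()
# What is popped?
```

3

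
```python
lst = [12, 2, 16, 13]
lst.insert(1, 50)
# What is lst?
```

[12, 50, 2, 16, 13]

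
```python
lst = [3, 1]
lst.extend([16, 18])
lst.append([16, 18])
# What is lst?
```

After line 1: lst = [3, 1]
After line 2 (extend unpacks [16, 18]): lst = [3, 1, 16, 18]
After line 3 (append adds [16, 18] as single element): lst = [3, 1, 16, 18, [16, 18]]

[3, 1, 16, 18, [16, 18]]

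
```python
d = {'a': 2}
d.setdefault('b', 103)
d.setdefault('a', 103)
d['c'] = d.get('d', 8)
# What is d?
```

After line 1: d = {'a': 2}
After line 2 (setdefault adds 'b'=103): d = {'a': 2, 'b': 103}
After line 3 (setdefault 'a' no-op, already exists): d = {'a': 2, 'b': 103}
After line 4 (get('d', 8) returns default since 'd' not in d): d = {'a': 2, 'b': 103, 'c': 8}

{'a': 2, 'b': 103, 'c': 8}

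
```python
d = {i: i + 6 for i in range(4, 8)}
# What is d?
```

{4: 10, 5: 11, 6: 12, 7: 13}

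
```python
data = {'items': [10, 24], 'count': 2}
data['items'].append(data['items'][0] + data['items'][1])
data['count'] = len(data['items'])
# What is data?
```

After line 1: data = {'items': [10, 24], 'count': 2}
After line 2 (append 10 + 24 = 34): data = {'items': [10, 24, 34], 'count': 2}
After line 3 (count = len(items) = 3): data = {'items': [10, 24, 34], 'count': 3}

{'items': [10, 24, 34], 'count': 3}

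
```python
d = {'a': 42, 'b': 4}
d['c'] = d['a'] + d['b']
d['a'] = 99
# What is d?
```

After line 1: d = {'a': 42, 'b': 4}
After line 2 (d['c'] = 42 + 4): d = {'a': 42, 'b': 4, 'c': 46}
After line 3: d = {'a': 99, 'b': 4, 'c': 46}

{'a': 99, 'b': 4, 'c': 46}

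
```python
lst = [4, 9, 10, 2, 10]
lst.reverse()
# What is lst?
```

[10, 2, 10, 9, 4]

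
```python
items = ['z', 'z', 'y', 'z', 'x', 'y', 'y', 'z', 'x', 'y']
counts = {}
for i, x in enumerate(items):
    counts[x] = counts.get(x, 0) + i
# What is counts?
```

Initial: counts = {}, items = ['z', 'z', 'y', 'z', 'x', 'y', 'y', 'z', 'x', 'y']
i=0, x='z': counts = {'z': 0}
i=1, x='z': counts = {'z': 1}
i=2, x='y': counts = {'z': 1, 'y': 2}
i=3, x='z': counts = {'z': 4, 'y': 2}
i=4, x='x': counts = {'z': 4, 'y': 2, 'x': 4}
i=5, x='y': counts = {'z': 4, 'y': 7, 'x': 4}
i=6, x='y': counts = {'z': 4, 'y': 13, 'x': 4}
i=7, x='z': counts = {'z': 11, 'y': 13, 'x': 4}
i=8, x='x': counts = {'z': 11, 'y': 13, 'x': 12}
i=9, x='y': counts = {'z': 11, 'y': 22, 'x': 12}

{'z': 11, 'y': 22, 'x': 12}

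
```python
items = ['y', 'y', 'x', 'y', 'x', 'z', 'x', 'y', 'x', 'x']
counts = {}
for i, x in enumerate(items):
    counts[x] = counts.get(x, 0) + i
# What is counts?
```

Initial: counts = {}, items = ['y', 'y', 'x', 'y', 'x', 'z', 'x', 'y', 'x', 'x']
i=0, x='y': counts = {'y': 0}
i=1, x='y': counts = {'y': 1}
i=2, x='x': counts = {'y': 1, 'x': 2}
i=3, x='y': counts = {'y': 4, 'x': 2}
i=4, x='x': counts = {'y': 4, 'x': 6}
i=5, x='z': counts = {'y': 4, 'x': 6, 'z': 5}
i=6, x='x': counts = {'y': 4, 'x': 12, 'z': 5}
i=7, x='y': counts = {'y': 11, 'x': 12, 'z': 5}
i=8, x='x': counts = {'y': 11, 'x': 20, 'z': 5}
i=9, x='x': counts = {'y': 11, 'x': 29, 'z': 5}

{'y': 11, 'x': 29, 'z': 5}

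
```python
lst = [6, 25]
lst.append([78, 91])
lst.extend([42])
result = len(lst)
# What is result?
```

After line 1: lst = [6, 25]
After line 2 (append adds [78, 91] as single element): lst = [6, 25, [78, 91]]
After line 3 (extend unpacks [42], adds 42): lst = [6, 25, [78, 91], 42]
After line 4: result = len(lst) = 4

4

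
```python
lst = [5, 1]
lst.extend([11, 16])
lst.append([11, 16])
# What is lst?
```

After line 1: lst = [5, 1]
After line 2 (extend unpacks [11, 16]): lst = [5, 1, 11, 16]
After line 3 (append adds [11, 16] as single element): lst = [5, 1, 11, 16, [11, 16]]

[5, 1, 11, 16, [11, 16]]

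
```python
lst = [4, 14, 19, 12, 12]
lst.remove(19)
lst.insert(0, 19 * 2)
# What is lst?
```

After line 1: lst = [4, 14, 19, 12, 12]
After line 2 (remove first 19): lst = [4, 14, 12, 12]
After line 3 (insert 38 at index 0): lst = [38, 4, 14, 12, 12]

[38, 4, 14, 12, 12]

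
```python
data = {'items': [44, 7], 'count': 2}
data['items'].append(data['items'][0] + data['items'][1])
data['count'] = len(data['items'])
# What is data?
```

After line 1: data = {'items': [44, 7], 'count': 2}
After line 2 (append 44 + 7 = 51): data = {'items': [44, 7, 51], 'count': 2}
After line 3 (count = len(items) = 3): data = {'items': [44, 7, 51], 'count': 3}

{'items': [44, 7, 51], 'count': 3}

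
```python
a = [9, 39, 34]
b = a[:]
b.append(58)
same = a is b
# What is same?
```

After line 1: a = [9, 39, 34]
After line 2 (b = a[:] is a shallow copy, new object): a = [9, 39, 34], b = [9, 39, 34]
After line 3 (append only mutates b): a = [9, 39, 34], b = [9, 39, 34, 58]
After line 4 (same = a is b; different objects -> False): same = False

False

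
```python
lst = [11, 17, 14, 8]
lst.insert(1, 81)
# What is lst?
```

[11, 81, 17, 14, 8]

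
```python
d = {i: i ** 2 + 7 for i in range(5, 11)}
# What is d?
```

{5: 32, 6: 43, 7: 56, 8: 71, 9: 88, 10: 107}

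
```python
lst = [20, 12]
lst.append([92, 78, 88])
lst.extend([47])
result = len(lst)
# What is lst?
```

After line 1: lst = [20, 12]
After line 2 (append adds [92, 78, 88] as single element): lst = [20, 12, [92, 78, 88]]
After line 3 (extend unpacks [47], adds 47): lst = [20, 12, [92, 78, 88], 47]
After line 4: result = len(lst) = 4

[20, 12, [92, 78, 88], 47]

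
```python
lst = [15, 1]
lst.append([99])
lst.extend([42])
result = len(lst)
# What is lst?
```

After line 1: lst = [15, 1]
After line 2 (append adds [99] as single element): lst = [15, 1, [99]]
After line 3 (extend unpacks [42], adds 42): lst = [15, 1, [99], 42]
After line 4: result = len(lst) = 4

[15, 1, [99], 42]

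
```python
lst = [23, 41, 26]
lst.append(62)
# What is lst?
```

[23, 41, 26, 62]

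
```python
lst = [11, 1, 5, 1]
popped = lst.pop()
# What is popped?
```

1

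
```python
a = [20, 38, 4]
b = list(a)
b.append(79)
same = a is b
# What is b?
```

After line 1: a = [20, 38, 4]
After line 2 (b = list(a) is a shallow copy, new object): a = [20, 38, 4], b = [20, 38, 4]
After line 3 (append only mutates b): a = [20, 38, 4], b = [20, 38, 4, 79]
After line 4 (same = a is b; different objects -> False): same = False

[20, 38, 4, 79]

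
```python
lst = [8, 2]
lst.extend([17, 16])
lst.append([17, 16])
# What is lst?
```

After line 1: lst = [8, 2]
After line 2 (extend unpacks [17, 16]): lst = [8, 2, 17, 16]
After line 3 (append adds [17, 16] as single element): lst = [8, 2, 17, 16, [17, 16]]

[8, 2, 17, 16, [17, 16]]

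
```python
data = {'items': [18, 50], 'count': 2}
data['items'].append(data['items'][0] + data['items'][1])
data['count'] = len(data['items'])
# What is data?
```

After line 1: data = {'items': [18, 50], 'count': 2}
After line 2 (append 18 + 50 = 68): data = {'items': [18, 50, 68], 'count': 2}
After line 3 (count = len(items) = 3): data = {'items': [18, 50, 68], 'count': 3}

{'items': [18, 50, 68], 'count': 3}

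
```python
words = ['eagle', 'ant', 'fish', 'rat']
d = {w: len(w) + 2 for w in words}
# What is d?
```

{'eagle': 7, 'ant': 5, 'fish': 6, 'rat': 5}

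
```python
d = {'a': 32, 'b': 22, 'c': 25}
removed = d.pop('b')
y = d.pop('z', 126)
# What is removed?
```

After line 1: d = {'a': 32, 'b': 22, 'c': 25}
After line 2 (pop 'b' returns 22): d = {'a': 32, 'c': 25}, removed = 22
After line 3 (pop 'z' missing, returns default 126): d = {'a': 32, 'c': 25}, y = 126

22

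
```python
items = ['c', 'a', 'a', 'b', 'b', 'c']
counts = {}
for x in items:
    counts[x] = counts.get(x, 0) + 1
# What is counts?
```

Initial: counts = {}, items = ['c', 'a', 'a', 'b', 'b', 'c']
See 'c': counts = {'c': 1}
See 'a': counts = {'c': 1, 'a': 1}
See 'a': counts = {'c': 1, 'a': 2}
See 'b': counts = {'c': 1, 'a': 2, 'b': 1}
See 'b': counts = {'c': 1, 'a': 2, 'b': 2}
See 'c': counts = {'c': 2, 'a': 2, 'b': 2}

{'c': 2, 'a': 2, 'b': 2}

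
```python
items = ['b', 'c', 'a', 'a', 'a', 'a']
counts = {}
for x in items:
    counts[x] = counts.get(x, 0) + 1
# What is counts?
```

Initial: counts = {}, items = ['b', 'c', 'a', 'a', 'a', 'a']
See 'b': counts = {'b': 1}
See 'c': counts = {'b': 1, 'c': 1}
See 'a': counts = {'b': 1, 'c': 1, 'a': 1}
See 'a': counts = {'b': 1, 'c': 1, 'a': 2}
See 'a': counts = {'b': 1, 'c': 1, 'a': 3}
See 'a': counts = {'b': 1, 'c': 1, 'a': 4}

{'b': 1, 'c': 1, 'a': 4}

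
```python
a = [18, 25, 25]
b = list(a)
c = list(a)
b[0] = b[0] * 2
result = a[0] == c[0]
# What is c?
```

After line 1: a = [18, 25, 25]
After line 2 (b = list(a), copy): a = [18, 25, 25], b = [18, 25, 25]
After line 3 (c = list(a) is a copy, new object): c = [18, 25, 25]
After line 4 (b[0] = 18 * 2 = 36; only b mutates (copy)): a = [18, 25, 25], b = [36, 25, 25], c = [18, 25, 25]
After line 5 (a[0] = 18, c[0] = 18; result = True)

[18, 25, 25]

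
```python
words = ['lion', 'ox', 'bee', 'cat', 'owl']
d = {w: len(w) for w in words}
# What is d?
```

{'lion': 4, 'ox': 2, 'bee': 3, 'cat': 3, 'owl': 3}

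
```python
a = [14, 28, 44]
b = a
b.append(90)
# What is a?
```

After line 1: a = [14, 28, 44]
After line 2 (b = a is an alias, same object): a = [14, 28, 44], b = [14, 28, 44]
After line 3 (b.append mutates the shared list): a = [14, 28, 44, 90], b = [14, 28, 44, 90]

[14, 28, 44, 90]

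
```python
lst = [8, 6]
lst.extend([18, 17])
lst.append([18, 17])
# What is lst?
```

After line 1: lst = [8, 6]
After line 2 (extend unpacks [18, 17]): lst = [8, 6, 18, 17]
After line 3 (append adds [18, 17] as single element): lst = [8, 6, 18, 17, [18, 17]]

[8, 6, 18, 17, [18, 17]]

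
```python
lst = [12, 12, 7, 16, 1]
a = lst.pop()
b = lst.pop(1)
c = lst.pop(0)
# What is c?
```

After line 1: lst = [12, 12, 7, 16, 1]
After line 2 (pop() -> a = 1): lst = [12, 12, 7, 16]
After line 3 (pop(1) -> b = 12): lst = [12, 7, 16]
After line 4 (pop(0) -> c = 12): lst = [7, 16]

12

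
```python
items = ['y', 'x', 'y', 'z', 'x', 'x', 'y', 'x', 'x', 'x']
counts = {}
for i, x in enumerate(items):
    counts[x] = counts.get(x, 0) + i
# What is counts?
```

Initial: counts = {}, items = ['y', 'x', 'y', 'z', 'x', 'x', 'y', 'x', 'x', 'x']
i=0, x='y': counts = {'y': 0}
i=1, x='x': counts = {'y': 0, 'x': 1}
i=2, x='y': counts = {'y': 2, 'x': 1}
i=3, x='z': counts = {'y': 2, 'x': 1, 'z': 3}
i=4, x='x': counts = {'y': 2, 'x': 5, 'z': 3}
i=5, x='x': counts = {'y': 2, 'x': 10, 'z': 3}
i=6, x='y': counts = {'y': 8, 'x': 10, 'z': 3}
i=7, x='x': counts = {'y': 8, 'x': 17, 'z': 3}
i=8, x='x': counts = {'y': 8, 'x': 25, 'z': 3}
i=9, x='x': counts = {'y': 8, 'x': 34, 'z': 3}

{'y': 8, 'x': 34, 'z': 3}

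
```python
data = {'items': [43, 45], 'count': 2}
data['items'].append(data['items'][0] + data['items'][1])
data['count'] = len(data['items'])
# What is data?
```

After line 1: data = {'items': [43, 45], 'count': 2}
After line 2 (append 43 + 45 = 88): data = {'items': [43, 45, 88], 'count': 2}
After line 3 (count = len(items) = 3): data = {'items': [43, 45, 88], 'count': 3}

{'items': [43, 45, 88], 'count': 3}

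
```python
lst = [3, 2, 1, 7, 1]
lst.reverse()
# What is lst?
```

[1, 7, 1, 2, 3]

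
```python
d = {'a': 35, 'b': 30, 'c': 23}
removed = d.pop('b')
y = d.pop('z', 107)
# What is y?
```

After line 1: d = {'a': 35, 'b': 30, 'c': 23}
After line 2 (pop 'b' returns 30): d = {'a': 35, 'c': 23}, removed = 30
After line 3 (pop 'z' missing, returns default 107): d = {'a': 35, 'c': 23}, y = 107

107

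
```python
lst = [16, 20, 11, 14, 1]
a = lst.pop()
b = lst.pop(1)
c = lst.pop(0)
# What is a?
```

After line 1: lst = [16, 20, 11, 14, 1]
After line 2 (pop() -> a = 1): lst = [16, 20, 11, 14]
After line 3 (pop(1) -> b = 20): lst = [16, 11, 14]
After line 4 (pop(0) -> c = 16): lst = [11, 14]

1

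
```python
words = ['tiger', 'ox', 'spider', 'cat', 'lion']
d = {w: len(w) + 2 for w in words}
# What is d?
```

{'tiger': 7, 'ox': 4, 'spider': 8, 'cat': 5, 'lion': 6}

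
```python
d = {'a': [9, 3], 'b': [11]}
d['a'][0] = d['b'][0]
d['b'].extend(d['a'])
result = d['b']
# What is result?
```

After line 1: d = {'a': [9, 3], 'b': [11]}
After line 2 (a[0] = b[0] = 11): d = {'a': [11, 3], 'b': [11]}
After line 3 (b.extend(a) appends [11, 3]): d = {'a': [11, 3], 'b': [11, 11, 3]}
After line 4: result = d['b'] = [11, 11, 3]

[11, 11, 3]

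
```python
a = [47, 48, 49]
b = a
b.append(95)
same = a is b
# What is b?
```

After line 1: a = [47, 48, 49]
After line 2 (b = a is an alias, same object): a = [47, 48, 49], b = [47, 48, 49]
After line 3 (b.append mutates the shared list): a = [47, 48, 49, 95], b = [47, 48, 49, 95]
After line 4 (same = a is b; same object -> True): same = True

[47, 48, 49, 95]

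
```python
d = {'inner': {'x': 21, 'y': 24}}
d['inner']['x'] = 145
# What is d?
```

After line 1: d = {'inner': {'x': 21, 'y': 24}}
After line 2 (inner x overwritten): d = {'inner': {'x': 145, 'y': 24}}

{'inner': {'x': 145, 'y': 24}}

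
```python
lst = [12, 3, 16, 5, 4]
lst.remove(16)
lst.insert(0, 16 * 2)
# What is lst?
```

After line 1: lst = [12, 3, 16, 5, 4]
After line 2 (remove first 16): lst = [12, 3, 5, 4]
After line 3 (insert 32 at index 0): lst = [32, 12, 3, 5, 4]

[32, 12, 3, 5, 4]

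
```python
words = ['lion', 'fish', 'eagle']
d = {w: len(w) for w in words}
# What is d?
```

{'lion': 4, 'fish': 4, 'eagle': 5}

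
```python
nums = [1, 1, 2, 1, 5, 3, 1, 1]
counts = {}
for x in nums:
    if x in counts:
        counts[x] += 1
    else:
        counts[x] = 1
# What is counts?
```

Initial: counts = {}, nums = [1, 1, 2, 1, 5, 3, 1, 1]
See 1: counts = {1: 1}
See 1: counts = {1: 2}
See 2: counts = {1: 2, 2: 1}
See 1: counts = {1: 3, 2: 1}
See 5: counts = {1: 3, 2: 1, 5: 1}
See 3: counts = {1: 3, 2: 1, 5: 1, 3: 1}
See 1: counts = {1: 4, 2: 1, 5: 1, 3: 1}
See 1: counts = {1: 5, 2: 1, 5: 1, 3: 1}

{1: 5, 2: 1, 5: 1, 3: 1}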